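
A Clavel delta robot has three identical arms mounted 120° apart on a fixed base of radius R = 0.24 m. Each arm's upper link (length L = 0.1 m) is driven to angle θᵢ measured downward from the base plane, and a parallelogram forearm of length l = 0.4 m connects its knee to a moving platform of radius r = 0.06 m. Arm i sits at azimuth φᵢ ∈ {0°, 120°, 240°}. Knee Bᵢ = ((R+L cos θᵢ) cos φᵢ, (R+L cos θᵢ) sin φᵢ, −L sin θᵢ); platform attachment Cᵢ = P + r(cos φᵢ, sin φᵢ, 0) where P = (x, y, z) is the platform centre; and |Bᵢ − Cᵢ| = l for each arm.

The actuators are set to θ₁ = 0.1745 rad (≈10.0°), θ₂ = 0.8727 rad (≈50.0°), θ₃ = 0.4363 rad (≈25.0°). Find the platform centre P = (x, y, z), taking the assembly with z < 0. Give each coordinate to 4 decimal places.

(0.0455, -0.0382, -0.3403)

centre 1 = (0.2785·cos0.0°, 0.2785·sin0.0°, -0.0174) = (0.2785, 0.0000, -0.0174)
centre 2 = (0.2443·cos120.0°, 0.2443·sin120.0°, -0.0766) = (-0.1221, 0.2115, -0.0766)
φ3=240.0°: virtual centre (-0.1353, -0.2344, -0.0423), radius l
|centre ₂|²−|centre ₁|² = -0.0123;  |centre ₃|²−|centre ₁|² = -0.0028
[-0.8012 0.4231 -0.1185]·P = -0.0123;  [-0.8276 -0.4687 -0.0498]·P = -0.0028
det = 0.7257;  x = 0.0096+-0.1056z,  y = -0.0109+0.0801z
into |P−centre ₁|² = l²: 1.0176z² + 0.0897z + -0.0873 = 0;  Δ = 0.3633;  z = -0.3403 or 0.2521 → z<0 root = -0.3403
x = 0.0455, y = -0.0382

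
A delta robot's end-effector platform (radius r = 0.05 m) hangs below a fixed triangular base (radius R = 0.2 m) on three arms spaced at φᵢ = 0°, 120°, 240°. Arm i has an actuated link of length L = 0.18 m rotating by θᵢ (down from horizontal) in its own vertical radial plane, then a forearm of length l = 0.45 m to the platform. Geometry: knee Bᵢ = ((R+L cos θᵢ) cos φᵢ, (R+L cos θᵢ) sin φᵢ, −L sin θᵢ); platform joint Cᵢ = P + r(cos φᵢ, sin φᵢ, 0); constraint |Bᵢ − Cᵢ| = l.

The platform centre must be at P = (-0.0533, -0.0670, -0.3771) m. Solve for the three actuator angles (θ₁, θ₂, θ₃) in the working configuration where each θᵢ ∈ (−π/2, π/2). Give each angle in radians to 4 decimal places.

θ₁ = 0.6109, θ₂ = 0.5237, θ₃ = 0.0004

arm 1 (φ=0.0°): x'=-0.0533, y'=-0.0670
  A=0.2033, B=-0.3771, C=(l²−L²−A²−y'²−z²)/(2L)=-0.0498
  √(A²+B²)=0.4284;  θ1 = -1.0763+1.6873 ≈ 0.6109
rotate P by −φ2: (-0.0314, 0.0797, -0.3771)
  e−x'=0.1814;  (l²−L²−(e−x')²−y'²−z²)/2L = -0.0315
  θ2 = atan2(B,A) + arccos(C/0.4185) = 0.5237
arm 3 (φ=240.0°): x'=0.0847, y'=-0.0127
  A cos θ + B sin θ = C:  0.0653·cos θ + -0.3771·sin θ = 0.0652
  √(A²+B²)=0.3827;  θ3 = -1.3993+1.3996 ≈ 0.0004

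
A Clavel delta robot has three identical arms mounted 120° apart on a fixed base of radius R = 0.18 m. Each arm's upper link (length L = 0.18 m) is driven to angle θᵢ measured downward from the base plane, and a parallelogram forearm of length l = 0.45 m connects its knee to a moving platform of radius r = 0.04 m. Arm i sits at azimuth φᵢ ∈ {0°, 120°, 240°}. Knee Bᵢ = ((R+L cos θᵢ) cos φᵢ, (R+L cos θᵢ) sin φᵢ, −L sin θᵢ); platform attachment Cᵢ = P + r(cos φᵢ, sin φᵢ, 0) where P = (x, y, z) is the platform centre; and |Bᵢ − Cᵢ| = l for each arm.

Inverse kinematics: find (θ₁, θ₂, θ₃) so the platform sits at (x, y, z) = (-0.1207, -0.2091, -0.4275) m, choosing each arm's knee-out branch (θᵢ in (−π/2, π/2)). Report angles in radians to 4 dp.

arm 1 (φ=0.0°): x'=-0.1207, y'=-0.2091
  A cos θ + B sin θ = C:  0.2607·cos θ + -0.4275·sin θ = -0.3454
  γ=atan2(-0.4275,0.2607)=-1.0232;  ψ=arccos(-0.6898)=2.3320;  θ1=γ+ψ≈1.3088
arm 2 (φ=120.0°): x'=-0.1207, y'=0.2091
  A cos θ + B sin θ = C:  0.2607·cos θ + -0.4275·sin θ = -0.3454
  θ2 = atan2(B,A) + arccos(C/0.5007) = 1.3089
arm 3 (φ=240.0°): x'=0.2414, y'=0.0000
  e−x'=-0.1014;  (l²−L²−(e−x')²−y'²−z²)/2L = -0.0637
  γ=atan2(-0.4275,-0.1014)=-1.8038;  ψ=arccos(-0.1451)=1.7164;  θ3=γ+ψ≈-0.0874

θ₁ = 1.3088, θ₂ = 1.3089, θ₃ = -0.0874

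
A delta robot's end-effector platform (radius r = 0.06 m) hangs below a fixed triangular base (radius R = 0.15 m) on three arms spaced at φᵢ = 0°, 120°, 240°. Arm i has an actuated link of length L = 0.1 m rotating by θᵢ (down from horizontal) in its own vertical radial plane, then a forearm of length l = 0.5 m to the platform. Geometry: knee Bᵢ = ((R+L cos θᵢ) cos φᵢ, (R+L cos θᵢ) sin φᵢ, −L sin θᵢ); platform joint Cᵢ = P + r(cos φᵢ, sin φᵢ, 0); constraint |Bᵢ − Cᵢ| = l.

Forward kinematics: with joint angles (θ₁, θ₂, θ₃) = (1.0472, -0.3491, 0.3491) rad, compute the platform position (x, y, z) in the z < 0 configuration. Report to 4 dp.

arm 1 at φ=0.0°: ρ1 = 0.1400;  centre 1 = (0.1400, 0.0000, -0.0866)
centre 2 = (0.1840·cos120.0°, 0.1840·sin120.0°, 0.0342) = (-0.0920, 0.1593, 0.0342)
arm 3 at φ=240.0°: ρ3 = 0.1840;  centre 3 = (-0.0920, -0.1593, -0.0342)
subtract pairs → two planes through P
[-0.4640 0.3186 0.2416]·P = 0.0079;  [-0.4640 -0.3186 0.1048]·P = 0.0079
Cramer: x(z) = -0.0171+0.3733z;  y(z) = 0.0000-0.2147z
sphere 1 gives Az²+Bz+C=0 with A=1.1855, B=0.0559, C=-0.2178;  B²−4AC=1.0361;  roots -0.4529, 0.4057;  negative root z = -0.4529
x = -0.1861, y = 0.0972

(-0.1861, 0.0972, -0.4529)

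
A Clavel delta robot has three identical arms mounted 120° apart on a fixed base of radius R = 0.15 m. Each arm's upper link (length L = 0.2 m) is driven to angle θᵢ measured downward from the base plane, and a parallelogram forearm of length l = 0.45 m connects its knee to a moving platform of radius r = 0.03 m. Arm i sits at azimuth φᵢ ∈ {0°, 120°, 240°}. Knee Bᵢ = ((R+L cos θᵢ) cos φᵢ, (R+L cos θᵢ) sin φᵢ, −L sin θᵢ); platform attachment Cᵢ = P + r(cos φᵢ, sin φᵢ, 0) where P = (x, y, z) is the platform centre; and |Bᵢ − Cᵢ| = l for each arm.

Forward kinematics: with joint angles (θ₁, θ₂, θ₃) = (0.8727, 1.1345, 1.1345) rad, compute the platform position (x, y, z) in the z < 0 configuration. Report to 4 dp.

arm 1 at φ=0.0°: ρ1 = 0.2486;  S1 = (0.2486, 0.0000, -0.1532)
φ2=120.0°: virtual centre (-0.1023, 0.1771, -0.1813), radius l
S3 = (0.2045·cos240.0°, 0.2045·sin240.0°, -0.1813) = (-0.1023, -0.1771, -0.1813)
subtract pairs → two planes through P
plane₁₂: -0.7016x+0.3542y+-0.0561z = -0.0106
Cramer: x(z) = 0.0151-0.0800z;  y(z) = 0.0000+0.0000z
quadratic in z: (1.0064)z²+(0.3438)z+(-0.1245)=0, √Δ=0.7870 → z ∈ {-0.5618, 0.2202}; z = -0.5618 (taking z<0)
x = 0.0600, y = 0.0000

(0.0600, 0.0000, -0.5618)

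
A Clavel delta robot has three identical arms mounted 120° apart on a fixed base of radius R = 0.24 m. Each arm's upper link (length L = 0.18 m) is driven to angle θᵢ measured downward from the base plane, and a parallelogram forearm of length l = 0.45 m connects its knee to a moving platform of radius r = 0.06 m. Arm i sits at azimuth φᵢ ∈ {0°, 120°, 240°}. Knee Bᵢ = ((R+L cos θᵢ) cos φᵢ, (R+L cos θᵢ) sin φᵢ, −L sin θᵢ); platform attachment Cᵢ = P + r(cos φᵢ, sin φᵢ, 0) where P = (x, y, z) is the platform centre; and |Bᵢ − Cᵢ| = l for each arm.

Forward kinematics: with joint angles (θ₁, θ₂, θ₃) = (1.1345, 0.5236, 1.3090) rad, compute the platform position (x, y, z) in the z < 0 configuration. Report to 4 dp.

φ1=0.0°: virtual centre (0.2561, 0.0000, -0.1631), radius l
arm 2 at φ=120.0°: (R−r)+L cos θ2 = 0.3359;  centre 2 = (-0.1679, 0.2909, -0.0900)
centre 3 = (0.2266·cos240.0°, 0.2266·sin240.0°, -0.1739) = (-0.1133, -0.1962, -0.1739)
subtract pairs → two planes through P
[-0.8480 0.5818 0.1463]·P = 0.0287;  [-0.7387 -0.3925 -0.0215]·P = -0.0106
det = 0.7626;  x = -0.0067+0.0589z,  y = 0.0396+-0.1656z
sphere 1 gives Az²+Bz+C=0 with A=1.0309, B=0.2822, C=-0.1053;  B²−4AC=0.5137;  roots -0.4845, 0.2108;  negative root z = -0.4845
x = -0.0352, y = 0.1199

(-0.0352, 0.1199, -0.4845)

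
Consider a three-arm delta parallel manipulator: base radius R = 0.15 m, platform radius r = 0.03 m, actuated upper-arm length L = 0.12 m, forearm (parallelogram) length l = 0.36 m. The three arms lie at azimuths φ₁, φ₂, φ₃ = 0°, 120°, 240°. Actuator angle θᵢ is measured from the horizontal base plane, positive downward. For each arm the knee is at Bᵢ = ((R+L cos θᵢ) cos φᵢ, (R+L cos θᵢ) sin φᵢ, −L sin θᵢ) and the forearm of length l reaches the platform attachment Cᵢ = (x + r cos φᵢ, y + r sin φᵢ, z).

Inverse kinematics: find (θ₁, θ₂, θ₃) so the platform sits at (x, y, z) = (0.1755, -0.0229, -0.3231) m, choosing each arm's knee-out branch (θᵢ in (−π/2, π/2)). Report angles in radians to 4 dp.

θ₁ = -0.2618, θ₂ = 1.3086, θ₃ = 1.1345

rotate P by −φ1: (0.1755, -0.0229, -0.3231)
  A=-0.0555, B=-0.3231, C=(l²−L²−A²−y'²−z²)/(2L)=0.0300
  γ=atan2(-0.3231,-0.0555)=-1.7409;  ψ=arccos(0.0915)=1.4791;  θ1=γ+ψ≈-0.2618
φ2=120.0° → target in arm frame (-0.1076, -0.1405)
  e−x'=0.2276;  (l²−L²−(e−x')²−y'²−z²)/2L = -0.2531
  √(A²+B²)=0.3952;  θ2 = -0.9571+2.2658 ≈ 1.3086
arm 3 (φ=240.0°): x'=-0.0679, y'=0.1634
  A=0.1879, B=-0.3231, C=(l²−L²−A²−y'²−z²)/(2L)=-0.2134
  √(A²+B²)=0.3738;  θ3 = -1.0440+2.1785 ≈ 1.1345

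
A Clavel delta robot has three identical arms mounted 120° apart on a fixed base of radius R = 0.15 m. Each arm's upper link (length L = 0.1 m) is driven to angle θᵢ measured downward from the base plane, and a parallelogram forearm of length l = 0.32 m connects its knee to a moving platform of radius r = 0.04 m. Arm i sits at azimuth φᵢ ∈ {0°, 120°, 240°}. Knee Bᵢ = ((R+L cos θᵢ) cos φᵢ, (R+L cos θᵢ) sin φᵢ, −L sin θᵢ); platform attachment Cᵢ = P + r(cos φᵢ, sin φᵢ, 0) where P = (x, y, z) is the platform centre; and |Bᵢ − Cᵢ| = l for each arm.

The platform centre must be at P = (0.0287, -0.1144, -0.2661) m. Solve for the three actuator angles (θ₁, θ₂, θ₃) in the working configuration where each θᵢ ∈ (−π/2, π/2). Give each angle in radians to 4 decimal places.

θ₁ = 0.2625, θ₂ = 1.1348, θ₃ = -0.1745

arm 1 (φ=0.0°): x'=0.0287, y'=-0.1144
  e−x'=0.0813;  (l²−L²−(e−x')²−y'²−z²)/2L = 0.0095
  θ1 = atan2(B,A) + arccos(C/0.2782) = 0.2625
rotate P by −φ2: (-0.1134, 0.0323, -0.2661)
  e−x'=0.2234;  (l²−L²−(e−x')²−y'²−z²)/2L = -0.1469
  θ2 = atan2(B,A) + arccos(C/0.3475) = 1.1348
rotate P by −φ3: (0.0847, 0.0821, -0.2661)
  e−x'=0.0253;  (l²−L²−(e−x')²−y'²−z²)/2L = 0.0711
  θ3 = atan2(B,A) + arccos(C/0.2673) = -0.1745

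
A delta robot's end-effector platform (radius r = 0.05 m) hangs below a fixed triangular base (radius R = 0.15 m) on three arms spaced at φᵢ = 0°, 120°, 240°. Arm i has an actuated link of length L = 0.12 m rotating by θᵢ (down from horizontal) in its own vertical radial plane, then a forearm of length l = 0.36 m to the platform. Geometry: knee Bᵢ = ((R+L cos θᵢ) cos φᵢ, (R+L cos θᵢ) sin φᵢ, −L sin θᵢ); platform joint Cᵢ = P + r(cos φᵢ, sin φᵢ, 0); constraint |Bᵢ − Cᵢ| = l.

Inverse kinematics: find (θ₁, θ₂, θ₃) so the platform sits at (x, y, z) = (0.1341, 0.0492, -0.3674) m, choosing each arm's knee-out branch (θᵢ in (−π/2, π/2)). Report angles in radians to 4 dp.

φ1=0.0° → target in arm frame (0.1341, 0.0492)
  A cos θ + B sin θ = C:  -0.0341·cos θ + -0.3674·sin θ = -0.0974
  θ1 = atan2(B,A) + arccos(C/0.3690) = 0.1745
φ2=120.0° → target in arm frame (-0.0244, -0.1407)
  e−x'=0.1244;  (l²−L²−(e−x')²−y'²−z²)/2L = -0.2295
  θ2 = atan2(B,A) + arccos(C/0.3879) = 0.9596
rotate P by −φ3: (-0.1097, 0.0915, -0.3674)
  A=0.2097, B=-0.3674, C=(l²−L²−A²−y'²−z²)/(2L)=-0.3005
  √(A²+B²)=0.4230;  θ3 = -1.0522+2.3608 ≈ 1.3086

θ₁ = 0.1745, θ₂ = 0.9596, θ₃ = 1.3086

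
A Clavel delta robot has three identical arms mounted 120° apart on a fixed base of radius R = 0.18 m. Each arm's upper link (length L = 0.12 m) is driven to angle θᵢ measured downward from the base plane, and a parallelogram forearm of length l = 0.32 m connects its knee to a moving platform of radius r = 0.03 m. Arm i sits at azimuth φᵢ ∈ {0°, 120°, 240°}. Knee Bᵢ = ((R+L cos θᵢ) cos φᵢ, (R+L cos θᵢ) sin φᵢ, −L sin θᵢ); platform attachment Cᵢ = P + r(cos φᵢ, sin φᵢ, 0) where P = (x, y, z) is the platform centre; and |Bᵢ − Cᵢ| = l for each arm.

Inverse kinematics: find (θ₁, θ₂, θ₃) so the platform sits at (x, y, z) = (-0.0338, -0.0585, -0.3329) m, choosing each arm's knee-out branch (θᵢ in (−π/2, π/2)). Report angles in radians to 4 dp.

θ₁ = 1.2223, θ₂ = 1.2221, θ₃ = 0.6108

φ1=0.0° → target in arm frame (-0.0338, -0.0585)
  A cos θ + B sin θ = C:  0.1838·cos θ + -0.3329·sin θ = -0.2501
  γ=atan2(-0.3329,0.1838)=-1.0663;  ψ=arccos(-0.6577)=2.2886;  θ1=γ+ψ≈1.2223
arm 2 (φ=120.0°): x'=-0.0338, y'=0.0585
  A=0.1838, B=-0.3329, C=(l²−L²−A²−y'²−z²)/(2L)=-0.2501
  γ=atan2(-0.3329,0.1838)=-1.0664;  ψ=arccos(-0.6576)=2.2885;  θ2=γ+ψ≈1.2221
φ3=240.0° → target in arm frame (0.0676, 0.0000)
  A=0.0824, B=-0.3329, C=(l²−L²−A²−y'²−z²)/(2L)=-0.1234
  θ3 = atan2(B,A) + arccos(C/0.3430) = 0.6108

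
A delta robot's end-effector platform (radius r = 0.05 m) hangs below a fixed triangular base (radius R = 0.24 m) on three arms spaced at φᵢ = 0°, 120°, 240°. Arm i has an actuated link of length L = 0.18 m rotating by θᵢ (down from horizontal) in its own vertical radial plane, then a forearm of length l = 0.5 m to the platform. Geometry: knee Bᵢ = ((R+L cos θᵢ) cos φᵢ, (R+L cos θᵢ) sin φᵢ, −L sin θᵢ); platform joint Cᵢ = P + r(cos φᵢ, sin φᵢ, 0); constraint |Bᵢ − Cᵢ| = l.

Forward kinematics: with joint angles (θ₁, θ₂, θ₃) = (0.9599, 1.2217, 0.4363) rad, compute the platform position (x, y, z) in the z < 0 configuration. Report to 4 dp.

φ1=0.0°: virtual centre (0.2932, 0.0000, -0.1474), radius l
arm 2 at φ=120.0°: ρ2 = 0.2516;  O2 = (-0.1258, 0.2179, -0.1691)
O3 = (0.3531·cos240.0°, 0.3531·sin240.0°, -0.0761) = (-0.1766, -0.3058, -0.0761)
eliminate P² terms by subtracting sphere 1 from 2 and 3
linear system: -0.8381x+0.4357y = -0.0158−-0.0434z; -0.9396x+-0.6117y = 0.0228−0.1428z
det = 0.9220;  x = -0.0002+0.0387z,  y = -0.0368+0.1740z
into |P−O₁|² = l²: 1.0318z² + 0.2594z + -0.1408 = 0;  Δ = 0.6482;  z = -0.5159 or 0.2645 → z<0 root = -0.5159
x = -0.0202, y = -0.1266

(-0.0202, -0.1266, -0.5159)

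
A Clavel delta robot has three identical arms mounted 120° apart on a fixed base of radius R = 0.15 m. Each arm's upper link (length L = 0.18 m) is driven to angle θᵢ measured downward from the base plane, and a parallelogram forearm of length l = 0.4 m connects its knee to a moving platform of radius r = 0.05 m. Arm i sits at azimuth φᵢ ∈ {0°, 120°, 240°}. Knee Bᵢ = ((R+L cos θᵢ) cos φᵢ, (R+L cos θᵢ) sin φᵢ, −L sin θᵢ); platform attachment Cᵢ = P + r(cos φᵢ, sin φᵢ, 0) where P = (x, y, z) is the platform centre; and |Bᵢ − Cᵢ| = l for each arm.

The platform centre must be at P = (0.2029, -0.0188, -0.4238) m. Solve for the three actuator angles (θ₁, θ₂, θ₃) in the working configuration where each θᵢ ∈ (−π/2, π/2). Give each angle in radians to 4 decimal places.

arm 1 (φ=0.0°): x'=0.2029, y'=-0.0188
  e−x'=-0.1029;  (l²−L²−(e−x')²−y'²−z²)/2L = -0.1749
  √(A²+B²)=0.4361;  θ1 = -1.8090+1.9833 ≈ 0.1744
φ2=120.0° → target in arm frame (-0.1177, -0.1663)
  e−x'=0.2177;  (l²−L²−(e−x')²−y'²−z²)/2L = -0.3530
  γ=atan2(-0.4238,0.2177)=-1.0962;  ψ=arccos(-0.7409)=2.4051;  θ2=γ+ψ≈1.3089
rotate P by −φ3: (-0.0852, 0.1851, -0.4238)
  A=0.1852, B=-0.4238, C=(l²−L²−A²−y'²−z²)/(2L)=-0.3349
  √(A²+B²)=0.4625;  θ3 = -1.1589+2.3805 ≈ 1.2217

θ₁ = 0.1744, θ₂ = 1.3089, θ₃ = 1.2217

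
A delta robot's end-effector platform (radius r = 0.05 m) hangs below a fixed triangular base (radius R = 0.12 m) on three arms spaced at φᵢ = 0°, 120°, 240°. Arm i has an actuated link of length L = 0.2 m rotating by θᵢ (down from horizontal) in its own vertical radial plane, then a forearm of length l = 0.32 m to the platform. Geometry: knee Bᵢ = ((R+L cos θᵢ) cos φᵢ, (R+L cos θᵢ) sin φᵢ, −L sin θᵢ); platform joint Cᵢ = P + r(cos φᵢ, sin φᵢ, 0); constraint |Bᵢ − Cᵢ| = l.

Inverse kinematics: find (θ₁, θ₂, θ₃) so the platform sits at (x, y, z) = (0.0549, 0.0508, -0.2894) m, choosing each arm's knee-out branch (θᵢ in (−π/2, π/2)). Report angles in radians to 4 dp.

θ₁ = 0.2621, θ₂ = 0.4362, θ₃ = 0.7854

arm 1 (φ=0.0°): x'=0.0549, y'=0.0508
  A=0.0151, B=-0.2894, C=(l²−L²−A²−y'²−z²)/(2L)=-0.0604
  √(A²+B²)=0.2898;  θ1 = -1.5187+1.7808 ≈ 0.2621
φ2=120.0° → target in arm frame (0.0165, -0.0729)
  A cos θ + B sin θ = C:  0.0535·cos θ + -0.2894·sin θ = -0.0738
  θ2 = atan2(B,A) + arccos(C/0.2943) = 0.4362
rotate P by −φ3: (-0.0714, 0.0221, -0.2894)
  e−x'=0.1414;  (l²−L²−(e−x')²−y'²−z²)/2L = -0.1046
  √(A²+B²)=0.3221;  θ3 = -1.1162+1.9016 ≈ 0.7854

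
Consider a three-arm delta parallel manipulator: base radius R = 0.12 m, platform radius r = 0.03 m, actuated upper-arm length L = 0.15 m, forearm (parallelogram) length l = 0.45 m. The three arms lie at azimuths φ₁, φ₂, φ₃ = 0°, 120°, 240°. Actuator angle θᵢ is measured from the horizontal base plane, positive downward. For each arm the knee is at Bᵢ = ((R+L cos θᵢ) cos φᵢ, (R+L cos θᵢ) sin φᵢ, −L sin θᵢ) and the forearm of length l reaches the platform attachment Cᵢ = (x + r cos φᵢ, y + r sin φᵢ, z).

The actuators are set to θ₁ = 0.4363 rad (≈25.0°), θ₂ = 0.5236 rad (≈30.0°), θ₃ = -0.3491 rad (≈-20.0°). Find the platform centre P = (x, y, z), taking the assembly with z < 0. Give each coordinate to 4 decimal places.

arm 1 at φ=0.0°: (R−r)+L cos θ1 = 0.2259;  centre 1 = (0.2259, 0.0000, -0.0634)
arm 2 at φ=120.0°: (R−r)+L cos θ2 = 0.2199;  centre 2 = (-0.1100, 0.1904, -0.0750)
φ3=240.0°: virtual centre (-0.1155, -0.2000, 0.0513), radius l
eliminate P² terms by subtracting sphere 1 from 2 and 3
[-0.6718 0.3809 -0.0232]·P = -0.0011;  [-0.6828 -0.4000 0.2294]·P = 0.0009
det = 0.5288;  x = 0.0002+0.1477z,  y = -0.0025+0.3214z
sphere 1 gives Az²+Bz+C=0 with A=1.1251, B=0.0585, C=-0.1475;  B²−4AC=0.6672;  roots -0.3890, 0.3370;  negative root z = -0.3890
x = -0.0573, y = -0.1276

(-0.0573, -0.1276, -0.3890)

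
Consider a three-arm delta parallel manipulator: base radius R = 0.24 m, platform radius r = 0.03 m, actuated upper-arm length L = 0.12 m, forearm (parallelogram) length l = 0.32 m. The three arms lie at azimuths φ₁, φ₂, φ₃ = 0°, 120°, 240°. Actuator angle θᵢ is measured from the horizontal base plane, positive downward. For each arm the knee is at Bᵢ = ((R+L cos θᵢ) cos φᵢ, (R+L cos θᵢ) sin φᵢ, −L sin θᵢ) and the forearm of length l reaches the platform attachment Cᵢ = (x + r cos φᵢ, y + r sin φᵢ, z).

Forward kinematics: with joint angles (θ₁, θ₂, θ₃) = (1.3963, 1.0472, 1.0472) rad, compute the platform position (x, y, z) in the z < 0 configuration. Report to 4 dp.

(-0.0341, 0.0000, -0.2977)

φ1=0.0°: virtual centre (0.2308, 0.0000, -0.1182), radius l
arm 2 at φ=120.0°: ρ2 = 0.2700;  S2 = (-0.1350, 0.2338, -0.1039)
S3 = (0.2700·cos240.0°, 0.2700·sin240.0°, -0.1039) = (-0.1350, -0.2338, -0.1039)
subtract pairs → two planes through P
[-0.7317 0.4677 0.0285]·P = 0.0164;  [-0.7317 -0.4677 0.0285]·P = 0.0164
Cramer: x(z) = -0.0225+0.0390z;  y(z) = 0.0000-0.0000z
sphere 1 gives Az²+Bz+C=0 with A=1.0015, B=0.2166, C=-0.0243;  B²−4AC=0.1441;  roots -0.2977, 0.0814;  negative root z = -0.2977
x = -0.0341, y = 0.0000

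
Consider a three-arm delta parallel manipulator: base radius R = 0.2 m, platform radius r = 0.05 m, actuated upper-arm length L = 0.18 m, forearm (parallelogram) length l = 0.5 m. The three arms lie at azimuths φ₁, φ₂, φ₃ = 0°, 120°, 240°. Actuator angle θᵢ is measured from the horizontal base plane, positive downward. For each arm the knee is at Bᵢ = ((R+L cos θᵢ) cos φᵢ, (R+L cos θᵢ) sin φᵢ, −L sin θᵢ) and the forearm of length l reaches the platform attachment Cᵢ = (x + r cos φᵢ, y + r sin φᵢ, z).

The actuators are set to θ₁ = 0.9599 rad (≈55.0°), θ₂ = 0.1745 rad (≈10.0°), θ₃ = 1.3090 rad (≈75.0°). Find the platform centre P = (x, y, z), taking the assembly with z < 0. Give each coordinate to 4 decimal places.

(-0.0334, 0.1976, -0.5063)

O1 = (0.2532·cos0.0°, 0.2532·sin0.0°, -0.1474) = (0.2532, 0.0000, -0.1474)
O2 = (0.3273·cos120.0°, 0.3273·sin120.0°, -0.0313) = (-0.1636, 0.2834, -0.0313)
arm 3 at φ=240.0°: (R−r)+L cos θ3 = 0.1966;  O3 = (-0.0983, -0.1702, -0.1739)
subtract pairs → two planes through P
plane₁₂: -0.8338x+0.5668y+0.2324z = 0.0222
Cramer: x(z) = 0.0030+0.0721z;  y(z) = 0.0436-0.3040z
into |P−O₁|² = l²: 1.0976z² + 0.2323z + -0.1638 = 0;  Δ = 0.7729;  z = -0.5063 or 0.2947 → z<0 root = -0.5063
x = -0.0334, y = 0.1976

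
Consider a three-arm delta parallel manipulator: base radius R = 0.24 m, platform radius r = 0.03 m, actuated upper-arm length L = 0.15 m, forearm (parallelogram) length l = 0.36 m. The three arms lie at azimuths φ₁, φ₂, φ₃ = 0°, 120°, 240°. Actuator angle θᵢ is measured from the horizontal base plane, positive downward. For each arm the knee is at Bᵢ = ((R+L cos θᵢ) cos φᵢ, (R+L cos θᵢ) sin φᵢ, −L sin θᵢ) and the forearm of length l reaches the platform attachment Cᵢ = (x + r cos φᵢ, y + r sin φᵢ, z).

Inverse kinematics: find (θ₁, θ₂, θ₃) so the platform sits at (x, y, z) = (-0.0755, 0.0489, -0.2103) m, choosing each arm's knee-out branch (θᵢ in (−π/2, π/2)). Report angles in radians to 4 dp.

φ1=0.0° → target in arm frame (-0.0755, 0.0489)
  A=0.2855, B=-0.2103, C=(l²−L²−A²−y'²−z²)/(2L)=-0.0701
  θ1 = atan2(B,A) + arccos(C/0.3546) = 1.1349
φ2=120.0° → target in arm frame (0.0801, 0.0409)
  e−x'=0.1299;  (l²−L²−(e−x')²−y'²−z²)/2L = 0.1477
  θ2 = atan2(B,A) + arccos(C/0.2472) = -0.0873
arm 3 (φ=240.0°): x'=-0.0046, y'=-0.0898
  e−x'=0.2146;  (l²−L²−(e−x')²−y'²−z²)/2L = 0.0292
  γ=atan2(-0.2103,0.2146)=-0.7753;  ψ=arccos(0.0971)=1.4736;  θ3=γ+ψ≈0.6983

θ₁ = 1.1349, θ₂ = -0.0873, θ₃ = 0.6983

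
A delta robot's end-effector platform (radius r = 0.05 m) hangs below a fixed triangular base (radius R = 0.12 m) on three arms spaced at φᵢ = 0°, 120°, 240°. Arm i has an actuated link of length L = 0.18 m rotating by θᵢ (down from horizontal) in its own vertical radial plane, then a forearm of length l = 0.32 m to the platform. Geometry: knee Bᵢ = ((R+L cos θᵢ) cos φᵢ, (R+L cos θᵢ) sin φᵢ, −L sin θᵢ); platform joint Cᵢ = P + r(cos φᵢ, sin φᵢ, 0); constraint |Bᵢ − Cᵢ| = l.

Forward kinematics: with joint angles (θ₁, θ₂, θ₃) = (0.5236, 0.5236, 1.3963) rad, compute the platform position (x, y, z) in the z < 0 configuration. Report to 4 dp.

O1 = (0.2259·cos0.0°, 0.2259·sin0.0°, -0.0900) = (0.2259, 0.0000, -0.0900)
arm 2 at φ=120.0°: e+L cos θ2 = 0.2259;  O2 = (-0.1129, 0.1956, -0.0900)
arm 3 at φ=240.0°: e+L cos θ3 = 0.1013;  O3 = (-0.0506, -0.0877, -0.1773)
|O₂|²−|O₁|² = 0.0000;  |O₃|²−|O₁|² = -0.0174
plane₁₂: -0.6777x+0.3912y+0.0000z = 0.0000
Cramer: x(z) = 0.0204-0.2037z;  y(z) = 0.0353-0.3528z
sphere 1 gives Az²+Bz+C=0 with A=1.1660, B=0.2388, C=-0.0508;  B²−4AC=0.2941;  roots -0.3350, 0.1301;  negative root z = -0.3350
x = 0.0886, y = 0.1535

(0.0886, 0.1535, -0.3350)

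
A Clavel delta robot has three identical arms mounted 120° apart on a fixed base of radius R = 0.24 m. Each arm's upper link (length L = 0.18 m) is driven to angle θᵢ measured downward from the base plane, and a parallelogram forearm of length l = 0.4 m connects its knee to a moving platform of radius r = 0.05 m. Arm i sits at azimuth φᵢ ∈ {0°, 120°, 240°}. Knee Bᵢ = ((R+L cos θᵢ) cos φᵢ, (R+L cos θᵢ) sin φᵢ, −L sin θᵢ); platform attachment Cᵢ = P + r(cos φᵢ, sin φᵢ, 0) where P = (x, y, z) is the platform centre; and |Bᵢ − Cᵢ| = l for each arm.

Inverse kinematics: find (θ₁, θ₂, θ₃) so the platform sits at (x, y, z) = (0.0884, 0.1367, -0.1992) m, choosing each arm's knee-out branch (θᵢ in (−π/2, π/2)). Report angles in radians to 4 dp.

θ₁ = -0.3493, θ₂ = -0.1745, θ₃ = 1.3093

rotate P by −φ1: (0.0884, 0.1367, -0.1992)
  e−x'=0.1016;  (l²−L²−(e−x')²−y'²−z²)/2L = 0.1636
  θ1 = atan2(B,A) + arccos(C/0.2236) = -0.3493
φ2=120.0° → target in arm frame (0.0742, -0.1449)
  A cos θ + B sin θ = C:  0.1158·cos θ + -0.1992·sin θ = 0.1486
  θ2 = atan2(B,A) + arccos(C/0.2304) = -0.1745
φ3=240.0° → target in arm frame (-0.1626, 0.0082)
  A=0.3526, B=-0.1992, C=(l²−L²−A²−y'²−z²)/(2L)=-0.1013
  γ=atan2(-0.1992,0.3526)=-0.5143;  ψ=arccos(-0.2501)=1.8236;  θ3=γ+ψ≈1.3093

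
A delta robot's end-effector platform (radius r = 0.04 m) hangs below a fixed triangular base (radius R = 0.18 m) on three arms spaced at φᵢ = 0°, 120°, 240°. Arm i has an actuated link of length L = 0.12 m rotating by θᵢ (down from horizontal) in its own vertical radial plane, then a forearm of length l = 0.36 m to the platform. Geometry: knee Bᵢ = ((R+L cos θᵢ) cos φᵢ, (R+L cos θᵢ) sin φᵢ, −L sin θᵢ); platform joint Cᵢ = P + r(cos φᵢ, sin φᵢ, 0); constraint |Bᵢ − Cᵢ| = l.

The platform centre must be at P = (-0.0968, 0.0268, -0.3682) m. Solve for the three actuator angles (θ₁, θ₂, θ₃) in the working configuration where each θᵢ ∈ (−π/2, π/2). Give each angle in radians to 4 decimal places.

θ₁ = 1.3964, θ₂ = 0.5241, θ₃ = 0.7855

arm 1 (φ=0.0°): x'=-0.0968, y'=0.0268
  A=0.2368, B=-0.3682, C=(l²−L²−A²−y'²−z²)/(2L)=-0.3215
  √(A²+B²)=0.4378;  θ1 = -0.9993+2.3956 ≈ 1.3964
φ2=120.0° → target in arm frame (0.0716, 0.0704)
  A cos θ + B sin θ = C:  0.0684·cos θ + -0.3682·sin θ = -0.1250
  γ=atan2(-0.3682,0.0684)=-1.3871;  ψ=arccos(-0.3339)=1.9112;  θ2=γ+ψ≈0.5241
arm 3 (φ=240.0°): x'=0.0252, y'=-0.0972
  A cos θ + B sin θ = C:  0.1148·cos θ + -0.3682·sin θ = -0.1792
  γ=atan2(-0.3682,0.1148)=-1.2685;  ψ=arccos(-0.4646)=2.0540;  θ3=γ+ψ≈0.7855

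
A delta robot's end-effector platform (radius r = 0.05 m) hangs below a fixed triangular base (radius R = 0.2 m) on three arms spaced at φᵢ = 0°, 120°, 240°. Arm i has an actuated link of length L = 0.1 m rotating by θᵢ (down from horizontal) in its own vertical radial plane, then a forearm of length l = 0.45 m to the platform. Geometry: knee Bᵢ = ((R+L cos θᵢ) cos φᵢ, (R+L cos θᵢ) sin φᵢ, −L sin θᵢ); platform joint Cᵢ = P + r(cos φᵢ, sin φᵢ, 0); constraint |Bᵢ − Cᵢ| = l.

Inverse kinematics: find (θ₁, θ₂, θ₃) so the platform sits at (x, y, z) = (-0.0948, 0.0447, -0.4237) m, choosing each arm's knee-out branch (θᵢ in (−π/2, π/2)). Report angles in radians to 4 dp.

arm 1 (φ=0.0°): x'=-0.0948, y'=0.0447
  A cos θ + B sin θ = C:  0.2448·cos θ + -0.4237·sin θ = -0.2447
  √(A²+B²)=0.4893;  θ1 = -1.0469+2.0946 ≈ 1.0477
rotate P by −φ2: (0.0861, 0.0597, -0.4237)
  A=0.0639, B=-0.4237, C=(l²−L²−A²−y'²−z²)/(2L)=0.0266
  √(A²+B²)=0.4285;  θ2 = -1.4211+1.5086 ≈ 0.0875
rotate P by −φ3: (0.0087, -0.1044, -0.4237)
  A cos θ + B sin θ = C:  0.1413·cos θ + -0.4237·sin θ = -0.0895
  γ=atan2(-0.4237,0.1413)=-1.2489;  ψ=arccos(-0.2004)=1.7725;  θ3=γ+ψ≈0.5237

θ₁ = 1.0477, θ₂ = 0.0875, θ₃ = 0.5237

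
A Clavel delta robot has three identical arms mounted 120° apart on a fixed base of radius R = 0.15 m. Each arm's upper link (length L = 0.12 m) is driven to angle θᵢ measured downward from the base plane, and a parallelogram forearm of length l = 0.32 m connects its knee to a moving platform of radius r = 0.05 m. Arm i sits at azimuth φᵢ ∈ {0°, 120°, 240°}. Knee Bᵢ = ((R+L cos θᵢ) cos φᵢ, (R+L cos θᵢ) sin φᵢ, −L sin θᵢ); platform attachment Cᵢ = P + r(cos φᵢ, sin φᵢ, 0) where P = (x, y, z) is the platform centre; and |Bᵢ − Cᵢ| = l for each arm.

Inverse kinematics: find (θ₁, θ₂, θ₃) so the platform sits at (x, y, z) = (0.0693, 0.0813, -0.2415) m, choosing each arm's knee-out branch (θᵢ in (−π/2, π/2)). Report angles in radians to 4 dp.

θ₁ = -0.2619, θ₂ = 0.0000, θ₃ = 0.8724

rotate P by −φ1: (0.0693, 0.0813, -0.2415)
  A=0.0307, B=-0.2415, C=(l²−L²−A²−y'²−z²)/(2L)=0.0922
  γ=atan2(-0.2415,0.0307)=-1.4444;  ψ=arccos(0.3787)=1.1824;  θ1=γ+ψ≈-0.2619
rotate P by −φ2: (0.0358, -0.1007, -0.2415)
  A=0.0642, B=-0.2415, C=(l²−L²−A²−y'²−z²)/(2L)=0.0642
  √(A²+B²)=0.2499;  θ2 = -1.3108+1.3108 ≈ 0.0000
rotate P by −φ3: (-0.1051, 0.0194, -0.2415)
  A cos θ + B sin θ = C:  0.2051·cos θ + -0.2415·sin θ = -0.0531
  √(A²+B²)=0.3168;  θ3 = -0.8668+1.7392 ≈ 0.8724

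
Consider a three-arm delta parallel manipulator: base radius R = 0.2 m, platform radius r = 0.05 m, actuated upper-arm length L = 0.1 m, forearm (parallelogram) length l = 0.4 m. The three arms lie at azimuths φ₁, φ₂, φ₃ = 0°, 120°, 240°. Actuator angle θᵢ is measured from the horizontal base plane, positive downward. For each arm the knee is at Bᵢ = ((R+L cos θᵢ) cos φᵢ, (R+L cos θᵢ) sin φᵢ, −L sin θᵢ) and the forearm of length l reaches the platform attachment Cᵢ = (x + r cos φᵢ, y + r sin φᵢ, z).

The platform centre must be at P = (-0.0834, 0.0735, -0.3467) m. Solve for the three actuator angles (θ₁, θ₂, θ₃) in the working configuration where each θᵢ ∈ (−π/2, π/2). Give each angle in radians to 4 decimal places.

θ₁ = 0.9606, θ₂ = -0.2614, θ₃ = 0.6114

arm 1 (φ=0.0°): x'=-0.0834, y'=0.0735
  A cos θ + B sin θ = C:  0.2334·cos θ + -0.3467·sin θ = -0.1504
  θ1 = atan2(B,A) + arccos(C/0.4179) = 0.9606
arm 2 (φ=120.0°): x'=0.1054, y'=0.0355
  A cos θ + B sin θ = C:  0.0446·cos θ + -0.3467·sin θ = 0.1327
  √(A²+B²)=0.3496;  θ2 = -1.4427+1.1813 ≈ -0.2614
arm 3 (φ=240.0°): x'=-0.0220, y'=-0.1090
  e−x'=0.1720;  (l²−L²−(e−x')²−y'²−z²)/2L = -0.0582
  √(A²+B²)=0.3870;  θ3 = -1.1104+1.7218 ≈ 0.6114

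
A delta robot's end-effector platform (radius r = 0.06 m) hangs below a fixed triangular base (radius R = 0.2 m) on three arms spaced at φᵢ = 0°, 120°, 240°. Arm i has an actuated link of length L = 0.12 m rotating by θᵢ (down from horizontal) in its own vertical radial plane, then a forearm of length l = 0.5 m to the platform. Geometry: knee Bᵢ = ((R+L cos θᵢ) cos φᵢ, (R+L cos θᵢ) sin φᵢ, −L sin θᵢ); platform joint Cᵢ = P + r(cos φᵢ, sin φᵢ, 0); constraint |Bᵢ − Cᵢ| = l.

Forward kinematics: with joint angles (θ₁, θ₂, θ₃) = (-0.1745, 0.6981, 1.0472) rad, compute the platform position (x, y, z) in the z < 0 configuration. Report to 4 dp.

centre 1 = (0.2582·cos0.0°, 0.2582·sin0.0°, 0.0208) = (0.2582, 0.0000, 0.0208)
centre 2 = (0.2319·cos120.0°, 0.2319·sin120.0°, -0.0771) = (-0.1160, 0.2009, -0.0771)
arm 3 at φ=240.0°: e+L cos θ3 = 0.2000;  centre 3 = (-0.1000, -0.1732, -0.1039)
eliminate P² terms by subtracting sphere 1 from 2 and 3
[-0.7483 0.4017 -0.1959]·P = -0.0073;  [-0.7164 -0.3464 -0.2495]·P = -0.0163
det = 0.5470;  x = 0.0166+-0.3073z,  y = 0.0127+-0.0847z
into |P−centre ₁|² = l²: 1.1016z² + 0.1047z + -0.1911 = 0;  Δ = 0.8528;  z = -0.4667 or 0.3716 → z<0 root = -0.4667
x = 0.1600, y = 0.0522

(0.1600, 0.0522, -0.4667)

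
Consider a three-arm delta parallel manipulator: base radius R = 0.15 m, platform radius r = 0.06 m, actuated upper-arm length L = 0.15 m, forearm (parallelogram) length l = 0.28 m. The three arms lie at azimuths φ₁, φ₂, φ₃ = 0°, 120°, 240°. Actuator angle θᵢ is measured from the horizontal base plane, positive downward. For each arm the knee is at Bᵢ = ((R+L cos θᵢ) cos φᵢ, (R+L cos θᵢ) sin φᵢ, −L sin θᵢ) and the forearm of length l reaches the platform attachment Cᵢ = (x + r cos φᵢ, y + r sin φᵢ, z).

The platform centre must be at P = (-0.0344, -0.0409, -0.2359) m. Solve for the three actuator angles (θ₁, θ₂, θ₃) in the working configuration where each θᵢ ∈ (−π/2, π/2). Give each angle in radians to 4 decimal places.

arm 1 (φ=0.0°): x'=-0.0344, y'=-0.0409
  A cos θ + B sin θ = C:  0.1244·cos θ + -0.2359·sin θ = -0.0563
  γ=atan2(-0.2359,0.1244)=-1.0855;  ψ=arccos(-0.2112)=1.7836;  θ1=γ+ψ≈0.6981
rotate P by −φ2: (-0.0182, 0.0502, -0.2359)
  A cos θ + B sin θ = C:  0.1082·cos θ + -0.2359·sin θ = -0.0466
  γ=atan2(-0.2359,0.1082)=-1.1407;  ψ=arccos(-0.1796)=1.7514;  θ2=γ+ψ≈0.6107
φ3=240.0° → target in arm frame (0.0526, -0.0093)
  A=0.0374, B=-0.2359, C=(l²−L²−A²−y'²−z²)/(2L)=-0.0041
  γ=atan2(-0.2359,0.0374)=-1.4136;  ψ=arccos(-0.0172)=1.5880;  θ3=γ+ψ≈0.1744

θ₁ = 0.6981, θ₂ = 0.6107, θ₃ = 0.1744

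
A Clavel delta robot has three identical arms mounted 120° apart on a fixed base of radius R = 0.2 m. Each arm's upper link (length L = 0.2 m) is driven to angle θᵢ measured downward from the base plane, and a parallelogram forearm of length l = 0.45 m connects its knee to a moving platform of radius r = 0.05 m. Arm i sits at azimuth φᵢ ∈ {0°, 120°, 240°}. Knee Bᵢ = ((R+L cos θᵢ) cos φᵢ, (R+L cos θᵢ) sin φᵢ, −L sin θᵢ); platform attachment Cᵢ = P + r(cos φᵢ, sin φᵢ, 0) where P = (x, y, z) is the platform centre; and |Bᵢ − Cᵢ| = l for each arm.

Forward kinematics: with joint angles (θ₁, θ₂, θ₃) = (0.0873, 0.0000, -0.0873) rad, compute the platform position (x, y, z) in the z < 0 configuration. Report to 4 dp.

(-0.0142, -0.0080, -0.2826)

O1 = (0.3492·cos0.0°, 0.3492·sin0.0°, -0.0174) = (0.3492, 0.0000, -0.0174)
φ2=120.0°: virtual centre (-0.1750, 0.3031, 0.0000), radius l
φ3=240.0°: virtual centre (-0.1746, -0.3024, 0.0174), radius l
eliminate P² terms by subtracting sphere 1 from 2 and 3
[-1.0485 0.6062 0.0349]·P = 0.0002;  [-1.0477 -0.6049 0.0698]·P = 0.0000
Cramer: x(z) = -0.0001+0.0499z;  y(z) = 0.0002+0.0288z
sphere 1 gives Az²+Bz+C=0 with A=1.0033, B=0.0000, C=-0.0802;  B²−4AC=0.3217;  roots -0.2826, 0.2826;  negative root z = -0.2826
x = -0.0142, y = -0.0080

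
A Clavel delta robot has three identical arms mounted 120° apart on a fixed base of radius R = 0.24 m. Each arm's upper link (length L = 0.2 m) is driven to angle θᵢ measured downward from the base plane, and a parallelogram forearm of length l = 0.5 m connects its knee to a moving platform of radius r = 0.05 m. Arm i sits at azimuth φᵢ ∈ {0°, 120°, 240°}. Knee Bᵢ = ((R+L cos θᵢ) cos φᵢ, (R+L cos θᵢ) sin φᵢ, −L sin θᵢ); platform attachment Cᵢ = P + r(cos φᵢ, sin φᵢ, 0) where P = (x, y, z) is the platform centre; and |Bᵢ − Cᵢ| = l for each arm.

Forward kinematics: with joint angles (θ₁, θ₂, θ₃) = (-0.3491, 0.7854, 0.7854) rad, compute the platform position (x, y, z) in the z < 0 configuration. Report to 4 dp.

(0.1643, 0.0000, -0.3837)

φ1=0.0°: virtual centre (0.3779, 0.0000, 0.0684), radius l
φ2=120.0°: virtual centre (-0.1657, 0.2870, -0.1414), radius l
φ3=240.0°: virtual centre (-0.1657, -0.2870, -0.1414), radius l
|S₂|²−|S₁|² = -0.0177;  |S₃|²−|S₁|² = -0.0177
[-1.0873 0.5740 -0.4197]·P = -0.0177;  [-1.0873 -0.5740 -0.4197]·P = -0.0177
Cramer: x(z) = 0.0163-0.3860z;  y(z) = 0.0000+0.0000z
quadratic in z: (1.1490)z²+(0.1424)z+(-0.1145)=0, √Δ=0.7393 → z ∈ {-0.3837, 0.2598}; z = -0.3837 (taking z<0)
x = 0.1643, y = 0.0000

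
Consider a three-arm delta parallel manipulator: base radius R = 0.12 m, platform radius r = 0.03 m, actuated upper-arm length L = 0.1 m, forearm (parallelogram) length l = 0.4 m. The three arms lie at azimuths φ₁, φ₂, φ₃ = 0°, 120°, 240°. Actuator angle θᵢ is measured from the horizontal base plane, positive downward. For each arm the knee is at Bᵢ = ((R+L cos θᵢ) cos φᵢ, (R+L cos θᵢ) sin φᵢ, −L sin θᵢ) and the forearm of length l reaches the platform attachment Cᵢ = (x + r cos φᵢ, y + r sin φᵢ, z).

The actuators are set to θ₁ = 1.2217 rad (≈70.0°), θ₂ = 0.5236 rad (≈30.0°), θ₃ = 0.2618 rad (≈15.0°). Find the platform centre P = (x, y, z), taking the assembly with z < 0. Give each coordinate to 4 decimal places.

φ1=0.0°: virtual centre (0.1242, 0.0000, -0.0940), radius l
O2 = (0.1766·cos120.0°, 0.1766·sin120.0°, -0.0500) = (-0.0883, 0.1529, -0.0500)
arm 3 at φ=240.0°: ρ3 = 0.1866;  O3 = (-0.0933, -0.1616, -0.0259)
|O₂|²−|O₁|² = 0.0094;  |O₃|²−|O₁|² = 0.0112
plane₁₂: -0.4250x+0.3059y+0.0879z = 0.0094
det = 0.2704;  x = -0.0240+0.2591z,  y = -0.0025+0.0726z
sphere 1 gives Az²+Bz+C=0 with A=1.0724, B=0.1108, C=-0.1292;  B²−4AC=0.5665;  roots -0.4026, 0.2993;  negative root z = -0.4026
x = -0.1283, y = -0.0317

(-0.1283, -0.0317, -0.4026)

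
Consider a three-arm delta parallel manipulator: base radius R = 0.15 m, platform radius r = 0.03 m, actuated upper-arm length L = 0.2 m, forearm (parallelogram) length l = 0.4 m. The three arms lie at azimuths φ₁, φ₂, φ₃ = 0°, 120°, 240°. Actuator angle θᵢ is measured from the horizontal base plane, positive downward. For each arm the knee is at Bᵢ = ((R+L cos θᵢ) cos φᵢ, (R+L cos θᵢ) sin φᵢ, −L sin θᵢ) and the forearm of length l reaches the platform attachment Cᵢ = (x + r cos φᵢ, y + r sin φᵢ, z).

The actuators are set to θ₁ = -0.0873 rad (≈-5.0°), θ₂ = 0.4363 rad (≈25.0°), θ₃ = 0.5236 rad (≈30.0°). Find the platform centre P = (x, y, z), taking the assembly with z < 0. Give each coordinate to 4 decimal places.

(0.0761, 0.0115, -0.2999)

arm 1 at φ=0.0°: (R−r)+L cos θ1 = 0.3192;  O1 = (0.3192, 0.0000, 0.0174)
arm 2 at φ=120.0°: (R−r)+L cos θ2 = 0.3013;  O2 = (-0.1506, 0.2609, -0.0845)
O3 = (0.2932·cos240.0°, 0.2932·sin240.0°, -0.1000) = (-0.1466, -0.2539, -0.1000)
subtract pairs → two planes through P
plane₁₂: -0.9397x+0.5218y+-0.2039z = -0.0043
Cramer: x(z) = 0.0057-0.2347z;  y(z) = 0.0019-0.0319z
quadratic in z: (1.0561)z²+(0.1122)z+(-0.0614)=0, √Δ=0.5213 → z ∈ {-0.2999, 0.1937}; z = -0.2999 (taking z<0)
x = 0.0761, y = 0.0115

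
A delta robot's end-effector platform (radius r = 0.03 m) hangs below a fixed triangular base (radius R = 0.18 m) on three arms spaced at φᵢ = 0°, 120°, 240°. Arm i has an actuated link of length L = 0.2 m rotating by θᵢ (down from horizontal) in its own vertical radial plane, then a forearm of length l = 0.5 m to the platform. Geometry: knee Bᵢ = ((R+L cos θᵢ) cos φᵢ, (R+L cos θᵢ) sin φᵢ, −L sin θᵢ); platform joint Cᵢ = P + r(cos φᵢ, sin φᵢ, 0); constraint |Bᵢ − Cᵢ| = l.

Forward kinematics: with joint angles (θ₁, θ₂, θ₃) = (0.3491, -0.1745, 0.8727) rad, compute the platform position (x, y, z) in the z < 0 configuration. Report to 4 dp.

S1 = (0.3379·cos0.0°, 0.3379·sin0.0°, -0.0684) = (0.3379, 0.0000, -0.0684)
φ2=120.0°: virtual centre (-0.1735, 0.3005, 0.0347), radius l
φ3=240.0°: virtual centre (-0.1393, -0.2412, -0.1532), radius l
|S₂|²−|S₁|² = 0.0027;  |S₃|²−|S₁|² = -0.0178
plane₁₂: -1.0228x+0.6010y+0.2063z = 0.0027
Cramer: x(z) = 0.0088-0.0023z;  y(z) = 0.0195-0.3471z
sphere 1 gives Az²+Bz+C=0 with A=1.1205, B=0.1248, C=-0.1366;  B²−4AC=0.6279;  roots -0.4093, 0.2979;  negative root z = -0.4093
x = 0.0097, y = 0.1615

(0.0097, 0.1615, -0.4093)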